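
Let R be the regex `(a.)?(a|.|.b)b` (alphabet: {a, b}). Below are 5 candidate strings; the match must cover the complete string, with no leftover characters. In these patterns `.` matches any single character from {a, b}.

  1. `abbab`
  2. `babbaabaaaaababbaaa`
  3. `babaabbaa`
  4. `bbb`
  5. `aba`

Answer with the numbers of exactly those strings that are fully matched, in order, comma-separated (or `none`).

1 → no match
2 → no match — must end with `b`
3 → no match — must end with `b`
4 → match
5 → no match — must end with `b`

4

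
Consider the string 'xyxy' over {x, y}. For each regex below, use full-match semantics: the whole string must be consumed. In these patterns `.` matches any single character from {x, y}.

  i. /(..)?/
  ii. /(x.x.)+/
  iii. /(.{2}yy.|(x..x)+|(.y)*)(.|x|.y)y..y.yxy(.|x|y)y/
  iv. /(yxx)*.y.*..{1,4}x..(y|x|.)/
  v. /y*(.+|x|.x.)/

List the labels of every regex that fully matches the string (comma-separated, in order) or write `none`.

ii, v

i → no match
ii → match
iii → no match
iv → no match
v → match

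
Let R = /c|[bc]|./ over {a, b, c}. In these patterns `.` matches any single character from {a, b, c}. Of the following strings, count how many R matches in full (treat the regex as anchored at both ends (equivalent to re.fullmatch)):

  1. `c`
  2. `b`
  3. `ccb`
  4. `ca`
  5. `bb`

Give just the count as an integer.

1 → match
2 → match
3 → no match
4 → no match
5 → no match
Total matched: 2

2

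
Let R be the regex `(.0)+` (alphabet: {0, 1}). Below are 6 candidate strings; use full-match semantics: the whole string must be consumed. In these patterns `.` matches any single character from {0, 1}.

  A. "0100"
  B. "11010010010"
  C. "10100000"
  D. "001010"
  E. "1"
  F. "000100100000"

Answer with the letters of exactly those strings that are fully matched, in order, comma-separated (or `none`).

C, D

A → no match
B → no match
C → match
D → match
E → no match — must end with "0"
F → no match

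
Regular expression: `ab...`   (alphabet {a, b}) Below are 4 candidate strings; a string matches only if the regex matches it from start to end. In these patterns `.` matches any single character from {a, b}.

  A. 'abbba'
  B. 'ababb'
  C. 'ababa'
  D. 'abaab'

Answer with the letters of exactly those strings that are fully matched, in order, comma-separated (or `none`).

A, B, C, D

A → match
B → match
C → match
D → match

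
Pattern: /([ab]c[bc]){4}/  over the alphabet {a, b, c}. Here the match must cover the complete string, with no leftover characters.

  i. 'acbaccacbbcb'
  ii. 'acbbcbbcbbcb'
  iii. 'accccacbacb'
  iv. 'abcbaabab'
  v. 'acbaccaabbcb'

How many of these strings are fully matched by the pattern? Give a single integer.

2

i → match
ii → match
iii → no match
iv → no match
v → no match
Total matched: 2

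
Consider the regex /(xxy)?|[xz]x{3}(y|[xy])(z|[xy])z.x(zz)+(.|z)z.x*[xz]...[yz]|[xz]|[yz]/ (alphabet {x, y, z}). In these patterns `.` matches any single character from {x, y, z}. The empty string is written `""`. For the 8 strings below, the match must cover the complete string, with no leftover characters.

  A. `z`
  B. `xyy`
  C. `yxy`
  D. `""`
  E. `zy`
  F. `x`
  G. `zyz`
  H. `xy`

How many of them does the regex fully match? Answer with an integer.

3

A → match
B → no match
C → no match
D → match
E → no match
F → match
G → no match
H → no match
Total matched: 3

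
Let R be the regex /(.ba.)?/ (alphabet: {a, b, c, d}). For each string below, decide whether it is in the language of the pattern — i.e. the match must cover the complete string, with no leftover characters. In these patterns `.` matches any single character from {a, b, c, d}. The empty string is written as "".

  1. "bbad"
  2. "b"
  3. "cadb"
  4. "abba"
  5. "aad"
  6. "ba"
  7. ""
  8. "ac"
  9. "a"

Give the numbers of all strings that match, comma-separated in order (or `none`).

1. "bbad" → match
2. "b" → no match
3. "cadb" → no match
4. "abba" → no match
5. "aad" → no match
6. "ba" → no match
7. "" → match
8. "ac" → no match
9. "a" → no match

1, 7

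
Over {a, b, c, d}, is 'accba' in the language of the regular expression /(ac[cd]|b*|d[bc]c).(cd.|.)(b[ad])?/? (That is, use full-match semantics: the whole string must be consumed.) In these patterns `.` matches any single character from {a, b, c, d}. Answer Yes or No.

Yes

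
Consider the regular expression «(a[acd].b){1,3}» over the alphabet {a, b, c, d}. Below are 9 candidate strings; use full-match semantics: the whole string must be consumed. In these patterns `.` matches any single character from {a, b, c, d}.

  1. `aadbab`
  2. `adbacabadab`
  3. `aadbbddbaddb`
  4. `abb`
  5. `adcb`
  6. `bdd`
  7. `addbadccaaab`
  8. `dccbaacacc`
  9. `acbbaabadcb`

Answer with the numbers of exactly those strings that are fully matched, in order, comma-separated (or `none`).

1. `aadbab` → no match
2. `adbacabadab` → no match
3. `aadbbddbaddb` → no match
4. `abb` → no match
5. `adcb` → match
6. `bdd` → no match — must start with `a`
7. `addbadccaaab` → no match
8. `dccbaacacc` → no match — must start with `a`
9. `acbbaabadcb` → no match

5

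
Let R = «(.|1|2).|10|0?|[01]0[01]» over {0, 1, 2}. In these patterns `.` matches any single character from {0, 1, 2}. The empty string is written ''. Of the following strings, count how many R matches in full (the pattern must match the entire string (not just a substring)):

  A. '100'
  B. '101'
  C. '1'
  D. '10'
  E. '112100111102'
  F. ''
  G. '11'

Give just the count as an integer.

A. '100' → match
B. '101' → match
C. '1' → no match
D. '10' → match
E. '112100111102' → no match
F. '' → match
G. '11' → match
Total matched: 5

5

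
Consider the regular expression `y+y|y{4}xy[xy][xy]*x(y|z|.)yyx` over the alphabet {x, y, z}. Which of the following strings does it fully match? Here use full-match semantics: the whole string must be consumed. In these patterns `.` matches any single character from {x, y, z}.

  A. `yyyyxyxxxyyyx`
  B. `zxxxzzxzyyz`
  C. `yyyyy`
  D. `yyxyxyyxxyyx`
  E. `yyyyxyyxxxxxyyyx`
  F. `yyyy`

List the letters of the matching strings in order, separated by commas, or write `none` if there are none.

A, C, E, F

A → match
B → no match — must start with `y`
C → match
D → no match
E → match
F → match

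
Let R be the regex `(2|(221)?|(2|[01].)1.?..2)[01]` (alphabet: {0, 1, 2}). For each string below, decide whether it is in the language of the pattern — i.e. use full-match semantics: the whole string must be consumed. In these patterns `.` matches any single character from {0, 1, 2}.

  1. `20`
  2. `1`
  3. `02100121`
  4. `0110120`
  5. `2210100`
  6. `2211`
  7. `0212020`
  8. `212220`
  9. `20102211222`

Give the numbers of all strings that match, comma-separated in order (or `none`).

1, 2, 3, 4, 6, 7, 8

1 → match
2 → match
3 → match
4 → match
5 → no match
6 → match
7 → match
8 → match
9 → no match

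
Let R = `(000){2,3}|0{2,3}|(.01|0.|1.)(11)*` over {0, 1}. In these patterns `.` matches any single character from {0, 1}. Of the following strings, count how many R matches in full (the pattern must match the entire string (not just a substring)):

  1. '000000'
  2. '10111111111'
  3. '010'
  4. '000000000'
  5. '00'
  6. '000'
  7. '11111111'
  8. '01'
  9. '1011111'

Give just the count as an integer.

1 → match
2 → match
3 → no match
4 → match
5 → match
6 → match
7 → match
8 → match
9 → match
Total matched: 8

8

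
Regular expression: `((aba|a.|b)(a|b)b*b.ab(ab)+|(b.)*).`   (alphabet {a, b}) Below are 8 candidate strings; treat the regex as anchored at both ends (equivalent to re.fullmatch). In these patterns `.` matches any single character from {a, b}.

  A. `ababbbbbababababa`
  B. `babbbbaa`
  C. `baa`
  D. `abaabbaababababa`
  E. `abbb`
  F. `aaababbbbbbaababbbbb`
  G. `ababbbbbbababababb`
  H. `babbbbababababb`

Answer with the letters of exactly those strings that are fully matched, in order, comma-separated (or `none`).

A → match
B → no match
C → match
D → match
E → no match
F → no match
G → match
H → match

A, C, D, G, H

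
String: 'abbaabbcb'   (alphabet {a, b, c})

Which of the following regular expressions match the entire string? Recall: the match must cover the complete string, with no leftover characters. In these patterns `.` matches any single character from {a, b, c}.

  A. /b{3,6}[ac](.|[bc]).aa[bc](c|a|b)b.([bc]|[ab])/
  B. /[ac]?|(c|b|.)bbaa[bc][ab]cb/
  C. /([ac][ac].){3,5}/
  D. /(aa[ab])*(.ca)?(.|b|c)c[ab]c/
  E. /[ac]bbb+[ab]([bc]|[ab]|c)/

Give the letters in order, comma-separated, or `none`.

A → no match — must start with 'b'
B → match
C → no match
D → no match — must end with 'c'
E → no match

B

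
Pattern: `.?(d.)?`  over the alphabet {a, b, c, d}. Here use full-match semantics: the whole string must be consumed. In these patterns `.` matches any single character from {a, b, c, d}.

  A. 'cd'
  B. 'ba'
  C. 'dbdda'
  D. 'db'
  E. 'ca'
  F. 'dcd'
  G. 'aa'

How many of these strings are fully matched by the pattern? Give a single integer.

A. 'cd' → no match
B. 'ba' → no match
C. 'dbdda' → no match
D. 'db' → match
E. 'ca' → no match
F. 'dcd' → no match
G. 'aa' → no match
Total matched: 1

1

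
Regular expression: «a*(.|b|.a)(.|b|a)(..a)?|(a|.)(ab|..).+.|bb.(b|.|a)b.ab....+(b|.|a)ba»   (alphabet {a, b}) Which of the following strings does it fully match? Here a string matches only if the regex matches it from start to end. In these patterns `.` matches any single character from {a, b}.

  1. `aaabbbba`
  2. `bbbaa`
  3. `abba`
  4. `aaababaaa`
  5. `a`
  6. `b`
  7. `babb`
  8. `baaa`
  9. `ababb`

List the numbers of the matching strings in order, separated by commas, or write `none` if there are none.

1 → match
2 → match
3 → no match
4 → match
5 → no match
6 → no match
7 → no match
8 → no match
9 → match

1, 2, 4, 9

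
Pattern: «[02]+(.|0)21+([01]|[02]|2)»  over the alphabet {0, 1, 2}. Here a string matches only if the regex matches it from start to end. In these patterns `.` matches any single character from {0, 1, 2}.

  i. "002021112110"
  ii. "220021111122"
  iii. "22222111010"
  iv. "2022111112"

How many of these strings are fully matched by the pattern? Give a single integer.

1

i. "002021112110" → no match
ii. "220021111122" → no match
iii. "22222111010" → no match
iv. "2022111112" → match
Total matched: 1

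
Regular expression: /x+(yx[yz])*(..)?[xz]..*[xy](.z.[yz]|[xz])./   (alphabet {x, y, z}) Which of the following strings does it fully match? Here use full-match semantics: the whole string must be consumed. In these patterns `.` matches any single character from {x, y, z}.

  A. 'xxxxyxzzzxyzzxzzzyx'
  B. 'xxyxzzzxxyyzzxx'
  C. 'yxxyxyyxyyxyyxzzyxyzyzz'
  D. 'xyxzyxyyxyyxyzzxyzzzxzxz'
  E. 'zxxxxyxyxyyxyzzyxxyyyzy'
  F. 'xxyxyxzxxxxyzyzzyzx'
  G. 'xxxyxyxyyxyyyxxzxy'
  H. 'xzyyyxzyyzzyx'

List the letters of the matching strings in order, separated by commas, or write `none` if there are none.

A → match
B → no match
C → no match — must start with 'x'
D → no match
E → no match — must start with 'x'
F → match
G → no match
H → match

A, F, H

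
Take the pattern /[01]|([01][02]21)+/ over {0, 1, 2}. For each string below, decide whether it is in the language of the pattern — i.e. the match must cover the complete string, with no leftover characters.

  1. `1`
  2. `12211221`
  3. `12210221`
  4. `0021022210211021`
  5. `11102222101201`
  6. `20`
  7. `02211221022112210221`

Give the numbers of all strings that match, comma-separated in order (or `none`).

1, 2, 3, 7

1 → match
2 → match
3 → match
4 → no match
5 → no match
6 → no match
7 → match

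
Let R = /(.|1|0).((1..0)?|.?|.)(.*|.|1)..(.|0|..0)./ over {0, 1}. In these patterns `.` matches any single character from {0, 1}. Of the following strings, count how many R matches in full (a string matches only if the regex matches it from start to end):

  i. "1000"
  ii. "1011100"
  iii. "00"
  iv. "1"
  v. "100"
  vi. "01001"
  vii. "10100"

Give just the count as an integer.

i → no match
ii → match
iii → no match
iv → no match
v → no match
vi → no match
vii → no match
Total matched: 1

1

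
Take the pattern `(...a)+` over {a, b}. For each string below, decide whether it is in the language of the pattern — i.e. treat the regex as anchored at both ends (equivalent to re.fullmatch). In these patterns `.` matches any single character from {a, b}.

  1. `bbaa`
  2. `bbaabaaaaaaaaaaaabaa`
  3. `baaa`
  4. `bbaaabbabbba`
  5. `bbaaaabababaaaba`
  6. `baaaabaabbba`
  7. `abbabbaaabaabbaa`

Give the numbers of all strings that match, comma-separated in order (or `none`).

1, 2, 3, 4, 5, 6, 7

1 → match
2 → match
3 → match
4 → match
5 → match
6 → match
7 → match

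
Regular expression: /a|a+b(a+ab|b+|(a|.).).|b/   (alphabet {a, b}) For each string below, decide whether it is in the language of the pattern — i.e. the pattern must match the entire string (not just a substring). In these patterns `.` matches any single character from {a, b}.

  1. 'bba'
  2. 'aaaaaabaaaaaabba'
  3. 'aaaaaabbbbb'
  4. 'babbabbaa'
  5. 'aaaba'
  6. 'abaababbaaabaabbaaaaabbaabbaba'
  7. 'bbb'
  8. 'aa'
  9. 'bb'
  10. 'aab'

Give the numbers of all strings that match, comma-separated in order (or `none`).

3

1. 'bba' → no match
2 → no match
3. 'aaaaaabbbbb' → match
4. 'babbabbaa' → no match
5. 'aaaba' → no match
6 → no match
7. 'bbb' → no match
8. 'aa' → no match
9. 'bb' → no match
10. 'aab' → no match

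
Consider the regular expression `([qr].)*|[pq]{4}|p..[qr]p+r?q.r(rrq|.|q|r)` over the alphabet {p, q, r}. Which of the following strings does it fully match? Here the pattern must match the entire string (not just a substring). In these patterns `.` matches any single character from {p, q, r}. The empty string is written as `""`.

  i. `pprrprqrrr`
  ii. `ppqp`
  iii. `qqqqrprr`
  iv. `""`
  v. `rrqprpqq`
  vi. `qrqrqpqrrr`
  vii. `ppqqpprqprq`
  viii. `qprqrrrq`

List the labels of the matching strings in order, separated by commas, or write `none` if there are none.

i → match
ii → match
iii → match
iv → match
v → match
vi → match
vii → match
viii → match

i, ii, iii, iv, v, vi, vii, viii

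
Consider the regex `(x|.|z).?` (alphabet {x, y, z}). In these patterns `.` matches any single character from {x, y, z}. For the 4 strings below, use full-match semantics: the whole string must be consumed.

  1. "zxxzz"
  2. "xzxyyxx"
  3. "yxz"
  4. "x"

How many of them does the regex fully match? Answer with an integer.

1 → no match
2 → no match
3 → no match
4 → match
Total matched: 1

1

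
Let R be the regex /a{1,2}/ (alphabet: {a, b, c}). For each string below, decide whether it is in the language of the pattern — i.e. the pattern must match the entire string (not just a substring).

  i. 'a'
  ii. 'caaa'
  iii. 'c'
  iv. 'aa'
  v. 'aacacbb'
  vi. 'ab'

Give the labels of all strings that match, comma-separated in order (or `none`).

i → match
ii → no match — must start with 'a'
iii → no match — must start with 'a'
iv → match
v → no match — must end with 'a'
vi → no match — must end with 'a'

i, iv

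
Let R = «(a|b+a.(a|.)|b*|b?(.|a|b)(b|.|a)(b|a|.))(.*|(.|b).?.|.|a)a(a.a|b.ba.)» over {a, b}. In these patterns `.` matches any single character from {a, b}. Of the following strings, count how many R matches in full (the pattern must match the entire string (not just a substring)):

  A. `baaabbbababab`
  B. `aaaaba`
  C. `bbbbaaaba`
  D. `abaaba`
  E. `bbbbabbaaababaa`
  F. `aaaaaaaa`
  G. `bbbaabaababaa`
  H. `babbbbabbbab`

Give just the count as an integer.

A → match
B → match
C → match
D → match
E → match
F → match
G → match
H → match
Total matched: 8

8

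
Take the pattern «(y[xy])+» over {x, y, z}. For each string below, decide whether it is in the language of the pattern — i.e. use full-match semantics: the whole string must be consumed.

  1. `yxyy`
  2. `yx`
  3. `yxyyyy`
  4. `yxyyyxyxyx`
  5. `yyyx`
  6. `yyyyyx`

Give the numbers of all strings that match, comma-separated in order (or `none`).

1, 2, 3, 4, 5, 6

1 → match
2 → match
3 → match
4 → match
5 → match
6 → match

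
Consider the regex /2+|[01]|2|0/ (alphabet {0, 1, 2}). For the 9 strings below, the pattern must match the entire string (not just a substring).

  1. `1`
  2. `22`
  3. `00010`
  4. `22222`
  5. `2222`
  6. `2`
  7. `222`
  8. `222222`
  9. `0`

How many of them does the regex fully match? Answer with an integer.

8

1 → match
2 → match
3 → no match
4 → match
5 → match
6 → match
7 → match
8 → match
9 → match
Total matched: 8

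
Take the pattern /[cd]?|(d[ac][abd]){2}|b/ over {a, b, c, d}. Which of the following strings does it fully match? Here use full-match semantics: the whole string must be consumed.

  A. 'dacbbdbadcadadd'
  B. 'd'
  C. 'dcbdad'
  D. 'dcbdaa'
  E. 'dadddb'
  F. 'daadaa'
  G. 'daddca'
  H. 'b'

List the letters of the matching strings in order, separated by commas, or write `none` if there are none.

A → no match
B → match
C → match
D → match
E → no match
F → match
G → match
H → match

B, C, D, F, G, H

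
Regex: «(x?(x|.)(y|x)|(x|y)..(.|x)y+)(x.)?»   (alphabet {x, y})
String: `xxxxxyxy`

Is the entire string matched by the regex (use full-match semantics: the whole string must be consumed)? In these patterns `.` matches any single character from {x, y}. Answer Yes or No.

No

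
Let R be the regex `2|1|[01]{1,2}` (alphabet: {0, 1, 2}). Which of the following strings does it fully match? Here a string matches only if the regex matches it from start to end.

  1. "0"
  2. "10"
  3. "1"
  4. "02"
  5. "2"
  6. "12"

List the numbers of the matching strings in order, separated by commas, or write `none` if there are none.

1, 2, 3, 5

1 → match
2 → match
3 → match
4 → no match
5 → match
6 → no match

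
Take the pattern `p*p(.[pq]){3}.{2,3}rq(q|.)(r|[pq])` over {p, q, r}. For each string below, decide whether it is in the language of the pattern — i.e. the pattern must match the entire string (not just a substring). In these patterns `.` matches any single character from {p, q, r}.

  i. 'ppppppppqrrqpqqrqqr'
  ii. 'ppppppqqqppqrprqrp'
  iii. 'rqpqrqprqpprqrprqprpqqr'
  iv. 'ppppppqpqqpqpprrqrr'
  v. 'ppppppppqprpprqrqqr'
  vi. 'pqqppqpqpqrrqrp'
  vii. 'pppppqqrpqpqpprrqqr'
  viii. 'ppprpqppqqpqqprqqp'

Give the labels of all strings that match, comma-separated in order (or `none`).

ii, iv, v

i → no match
ii → match
iii → no match
iv → match
v → match
vi → no match
vii → no match
viii → no match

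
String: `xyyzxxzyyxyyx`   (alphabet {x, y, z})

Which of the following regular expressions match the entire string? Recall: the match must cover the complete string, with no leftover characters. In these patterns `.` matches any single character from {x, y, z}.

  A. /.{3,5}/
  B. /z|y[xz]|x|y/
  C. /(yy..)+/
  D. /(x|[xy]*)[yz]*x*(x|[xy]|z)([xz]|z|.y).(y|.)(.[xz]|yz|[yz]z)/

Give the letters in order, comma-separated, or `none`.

D

A → no match
B → no match
C → no match — must start with `yy`
D → match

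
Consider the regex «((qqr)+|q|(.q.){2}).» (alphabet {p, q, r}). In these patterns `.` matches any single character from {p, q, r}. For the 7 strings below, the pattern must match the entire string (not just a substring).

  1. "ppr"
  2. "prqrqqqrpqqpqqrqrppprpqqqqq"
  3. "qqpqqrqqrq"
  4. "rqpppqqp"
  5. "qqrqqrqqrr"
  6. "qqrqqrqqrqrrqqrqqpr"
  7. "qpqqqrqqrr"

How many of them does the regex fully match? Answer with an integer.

1 → no match
2 → no match
3 → no match
4 → no match
5 → match
6 → no match
7 → no match
Total matched: 1

1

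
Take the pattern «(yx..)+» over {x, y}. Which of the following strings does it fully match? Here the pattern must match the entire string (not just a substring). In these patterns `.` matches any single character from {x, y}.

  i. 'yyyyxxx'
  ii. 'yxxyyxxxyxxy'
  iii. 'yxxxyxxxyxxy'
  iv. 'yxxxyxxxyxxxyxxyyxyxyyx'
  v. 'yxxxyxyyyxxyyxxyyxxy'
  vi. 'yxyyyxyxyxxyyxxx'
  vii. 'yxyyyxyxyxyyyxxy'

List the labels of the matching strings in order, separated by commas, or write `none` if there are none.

ii, iii, v, vi, vii

i → no match — must start with 'yx'
ii → match
iii → match
iv → no match
v → match
vi → match
vii → match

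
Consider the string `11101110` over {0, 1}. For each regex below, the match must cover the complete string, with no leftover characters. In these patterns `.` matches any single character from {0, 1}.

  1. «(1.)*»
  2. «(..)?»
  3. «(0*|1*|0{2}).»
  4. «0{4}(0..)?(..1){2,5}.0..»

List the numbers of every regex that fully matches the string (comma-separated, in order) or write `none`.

1 → match
2 → no match
3 → no match
4 → no match — must start with `0`

1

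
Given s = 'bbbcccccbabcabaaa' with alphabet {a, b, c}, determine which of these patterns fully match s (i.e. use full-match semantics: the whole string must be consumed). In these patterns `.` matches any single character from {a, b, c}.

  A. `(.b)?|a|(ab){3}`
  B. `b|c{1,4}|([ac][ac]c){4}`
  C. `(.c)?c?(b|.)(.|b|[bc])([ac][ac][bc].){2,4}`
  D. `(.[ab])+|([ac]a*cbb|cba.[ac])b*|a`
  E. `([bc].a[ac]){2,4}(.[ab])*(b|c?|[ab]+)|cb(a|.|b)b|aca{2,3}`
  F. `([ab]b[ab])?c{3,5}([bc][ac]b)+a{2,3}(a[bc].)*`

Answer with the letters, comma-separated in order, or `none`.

A → no match
B → no match
C → no match
D → no match
E → no match
F → match

F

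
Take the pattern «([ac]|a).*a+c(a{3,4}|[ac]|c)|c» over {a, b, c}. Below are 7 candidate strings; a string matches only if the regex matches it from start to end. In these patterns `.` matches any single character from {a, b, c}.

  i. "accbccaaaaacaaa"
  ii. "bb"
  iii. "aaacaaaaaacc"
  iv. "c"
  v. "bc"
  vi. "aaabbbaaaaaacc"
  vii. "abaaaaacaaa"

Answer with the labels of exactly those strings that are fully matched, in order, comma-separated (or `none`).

i, iii, iv, vi, vii

i → match
ii → no match
iii → match
iv → match
v → no match
vi → match
vii → match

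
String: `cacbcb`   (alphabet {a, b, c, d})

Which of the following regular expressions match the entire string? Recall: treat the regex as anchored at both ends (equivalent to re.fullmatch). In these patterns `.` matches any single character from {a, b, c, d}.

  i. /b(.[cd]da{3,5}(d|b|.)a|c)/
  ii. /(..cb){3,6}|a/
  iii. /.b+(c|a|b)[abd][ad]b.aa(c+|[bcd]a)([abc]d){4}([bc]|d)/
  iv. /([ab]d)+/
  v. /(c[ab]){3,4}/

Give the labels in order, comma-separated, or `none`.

v

i → no match — must start with `b`
ii → no match
iii → no match
iv → no match — must end with `d`
v → match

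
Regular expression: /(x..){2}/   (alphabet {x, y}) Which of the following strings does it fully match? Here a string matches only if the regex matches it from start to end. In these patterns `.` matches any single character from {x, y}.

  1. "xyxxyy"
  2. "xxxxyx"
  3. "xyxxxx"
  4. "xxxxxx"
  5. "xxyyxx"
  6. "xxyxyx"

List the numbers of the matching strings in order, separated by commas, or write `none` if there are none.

1 → match
2 → match
3 → match
4 → match
5 → no match
6 → match

1, 2, 3, 4, 6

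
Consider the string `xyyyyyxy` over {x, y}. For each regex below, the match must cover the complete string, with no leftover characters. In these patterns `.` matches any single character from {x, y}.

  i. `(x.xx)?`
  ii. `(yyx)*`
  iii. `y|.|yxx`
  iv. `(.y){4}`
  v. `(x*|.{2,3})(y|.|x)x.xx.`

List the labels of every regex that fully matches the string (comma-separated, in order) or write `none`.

i → no match
ii → no match
iii → no match
iv → match
v → no match

iv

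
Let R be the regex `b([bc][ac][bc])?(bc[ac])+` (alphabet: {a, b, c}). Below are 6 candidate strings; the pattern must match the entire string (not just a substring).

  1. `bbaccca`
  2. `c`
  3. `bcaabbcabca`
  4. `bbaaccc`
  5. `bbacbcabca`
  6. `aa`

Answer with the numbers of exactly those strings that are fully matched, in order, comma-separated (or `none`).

5

1 → no match
2 → no match — must start with `b`
3 → no match
4 → no match
5 → match
6 → no match — must start with `b`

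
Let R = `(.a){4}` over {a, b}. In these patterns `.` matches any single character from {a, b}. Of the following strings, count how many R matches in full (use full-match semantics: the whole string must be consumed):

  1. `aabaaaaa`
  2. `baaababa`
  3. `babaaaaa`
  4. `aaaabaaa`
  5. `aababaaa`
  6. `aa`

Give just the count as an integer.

1 → match
2 → match
3 → match
4 → match
5 → match
6 → no match
Total matched: 5

5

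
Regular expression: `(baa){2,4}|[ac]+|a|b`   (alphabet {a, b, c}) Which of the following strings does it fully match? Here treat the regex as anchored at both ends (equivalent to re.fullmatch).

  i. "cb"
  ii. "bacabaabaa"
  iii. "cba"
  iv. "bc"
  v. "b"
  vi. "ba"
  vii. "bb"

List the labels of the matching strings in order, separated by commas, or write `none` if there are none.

v

i. "cb" → no match
ii. "bacabaabaa" → no match
iii. "cba" → no match
iv. "bc" → no match
v. "b" → match
vi. "ba" → no match
vii. "bb" → no match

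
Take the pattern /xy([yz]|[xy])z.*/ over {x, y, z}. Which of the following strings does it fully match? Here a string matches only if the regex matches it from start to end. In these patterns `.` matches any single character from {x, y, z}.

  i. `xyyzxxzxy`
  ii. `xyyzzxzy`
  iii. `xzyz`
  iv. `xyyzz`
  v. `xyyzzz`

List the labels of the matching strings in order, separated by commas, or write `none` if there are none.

i, ii, iv, v

i → match
ii → match
iii → no match — must start with `xy`
iv → match
v → match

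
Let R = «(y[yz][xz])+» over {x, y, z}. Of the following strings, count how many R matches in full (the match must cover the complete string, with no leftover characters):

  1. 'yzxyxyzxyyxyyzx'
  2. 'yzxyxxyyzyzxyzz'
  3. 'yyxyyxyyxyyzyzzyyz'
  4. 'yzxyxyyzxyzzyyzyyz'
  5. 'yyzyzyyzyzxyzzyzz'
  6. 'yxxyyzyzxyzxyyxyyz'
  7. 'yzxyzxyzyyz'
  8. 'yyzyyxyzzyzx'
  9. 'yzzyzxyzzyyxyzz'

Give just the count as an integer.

1 → no match
2 → no match
3 → match
4 → no match
5 → no match
6 → no match
7 → no match
8 → match
9 → match
Total matched: 3

3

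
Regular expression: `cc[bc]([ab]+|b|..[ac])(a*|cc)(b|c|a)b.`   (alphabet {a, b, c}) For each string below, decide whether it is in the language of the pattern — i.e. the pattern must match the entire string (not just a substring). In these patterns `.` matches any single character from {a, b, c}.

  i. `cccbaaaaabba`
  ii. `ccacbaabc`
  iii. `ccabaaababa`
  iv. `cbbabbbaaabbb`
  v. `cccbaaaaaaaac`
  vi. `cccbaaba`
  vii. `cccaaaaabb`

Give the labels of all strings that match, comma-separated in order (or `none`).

i. `cccbaaaaabba` → match
ii. `ccacbaabc` → no match
iii. `ccabaaababa` → no match
iv → no match — must start with `cc`
v → no match
vi. `cccbaaba` → match
vii. `cccaaaaabb` → match

i, vi, vii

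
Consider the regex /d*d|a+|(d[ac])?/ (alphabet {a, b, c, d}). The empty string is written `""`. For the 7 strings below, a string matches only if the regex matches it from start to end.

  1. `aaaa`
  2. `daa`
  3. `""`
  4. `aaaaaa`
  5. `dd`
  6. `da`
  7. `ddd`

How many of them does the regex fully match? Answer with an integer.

6

1 → match
2 → no match
3 → match
4 → match
5 → match
6 → match
7 → match
Total matched: 6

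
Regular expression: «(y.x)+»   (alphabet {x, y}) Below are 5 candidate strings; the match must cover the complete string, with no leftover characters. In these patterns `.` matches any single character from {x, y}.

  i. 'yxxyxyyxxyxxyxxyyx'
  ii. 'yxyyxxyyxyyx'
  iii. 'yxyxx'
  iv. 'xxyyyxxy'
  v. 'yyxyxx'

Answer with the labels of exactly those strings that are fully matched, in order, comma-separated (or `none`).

v

i → no match
ii → no match
iii → no match
iv → no match — must start with 'y'
v → match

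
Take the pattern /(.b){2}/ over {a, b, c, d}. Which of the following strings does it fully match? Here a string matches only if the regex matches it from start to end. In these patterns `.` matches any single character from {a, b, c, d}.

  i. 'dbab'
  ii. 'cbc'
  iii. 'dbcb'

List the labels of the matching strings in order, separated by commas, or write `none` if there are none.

i, iii

i. 'dbab' → match
ii. 'cbc' → no match — must end with 'b'
iii. 'dbcb' → match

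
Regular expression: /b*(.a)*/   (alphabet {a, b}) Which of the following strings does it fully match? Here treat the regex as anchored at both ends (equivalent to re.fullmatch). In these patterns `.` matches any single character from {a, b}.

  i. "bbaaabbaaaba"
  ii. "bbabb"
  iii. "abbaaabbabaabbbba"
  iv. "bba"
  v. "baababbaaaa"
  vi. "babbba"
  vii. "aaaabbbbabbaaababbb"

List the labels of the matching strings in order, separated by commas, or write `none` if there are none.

iv

i → no match
ii → no match
iii → no match
iv → match
v → no match
vi → no match
vii → no match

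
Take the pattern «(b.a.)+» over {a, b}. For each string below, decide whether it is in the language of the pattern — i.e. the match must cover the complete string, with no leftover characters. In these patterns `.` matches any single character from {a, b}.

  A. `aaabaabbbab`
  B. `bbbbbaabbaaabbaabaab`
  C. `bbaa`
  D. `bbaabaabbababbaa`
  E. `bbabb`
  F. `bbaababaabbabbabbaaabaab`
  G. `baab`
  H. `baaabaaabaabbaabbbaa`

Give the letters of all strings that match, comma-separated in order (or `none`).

C, G, H

A → no match — must start with `b`
B → no match
C → match
D → no match
E → no match
F → no match
G → match
H → match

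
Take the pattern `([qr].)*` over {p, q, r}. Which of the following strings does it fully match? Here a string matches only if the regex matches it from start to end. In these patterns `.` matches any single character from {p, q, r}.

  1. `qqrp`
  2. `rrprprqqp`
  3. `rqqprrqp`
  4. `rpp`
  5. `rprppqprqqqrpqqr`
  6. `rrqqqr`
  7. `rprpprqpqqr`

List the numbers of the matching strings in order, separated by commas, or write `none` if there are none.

1 → match
2 → no match
3 → match
4 → no match
5 → no match
6 → match
7 → no match

1, 3, 6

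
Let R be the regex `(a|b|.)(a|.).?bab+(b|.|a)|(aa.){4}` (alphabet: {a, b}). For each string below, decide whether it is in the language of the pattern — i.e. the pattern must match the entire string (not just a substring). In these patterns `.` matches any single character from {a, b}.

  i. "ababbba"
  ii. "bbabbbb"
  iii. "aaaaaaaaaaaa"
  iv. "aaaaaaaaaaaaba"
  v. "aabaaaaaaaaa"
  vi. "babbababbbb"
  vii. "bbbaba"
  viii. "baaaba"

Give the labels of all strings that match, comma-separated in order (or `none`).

iii, v, vii

i → no match
ii → no match
iii → match
iv → no match
v → match
vi → no match
vii → match
viii → no match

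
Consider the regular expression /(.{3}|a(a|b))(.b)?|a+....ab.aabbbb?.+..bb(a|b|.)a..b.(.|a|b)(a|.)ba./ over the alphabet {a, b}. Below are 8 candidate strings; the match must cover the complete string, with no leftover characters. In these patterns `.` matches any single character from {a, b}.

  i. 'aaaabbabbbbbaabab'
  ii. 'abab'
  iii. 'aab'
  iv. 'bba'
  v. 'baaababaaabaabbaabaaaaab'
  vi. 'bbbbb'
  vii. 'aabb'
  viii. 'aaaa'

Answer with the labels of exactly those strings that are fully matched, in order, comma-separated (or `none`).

ii, iii, iv, vi, vii

i → no match
ii → match
iii → match
iv → match
v → no match
vi → match
vii → match
viii → no match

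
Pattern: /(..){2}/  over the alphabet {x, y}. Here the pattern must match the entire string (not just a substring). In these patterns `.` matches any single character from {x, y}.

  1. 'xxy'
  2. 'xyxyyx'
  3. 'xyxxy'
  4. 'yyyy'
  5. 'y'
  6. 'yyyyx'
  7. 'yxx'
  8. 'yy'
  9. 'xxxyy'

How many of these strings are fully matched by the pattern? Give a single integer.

1 → no match
2 → no match
3 → no match
4 → match
5 → no match
6 → no match
7 → no match
8 → no match
9 → no match
Total matched: 1

1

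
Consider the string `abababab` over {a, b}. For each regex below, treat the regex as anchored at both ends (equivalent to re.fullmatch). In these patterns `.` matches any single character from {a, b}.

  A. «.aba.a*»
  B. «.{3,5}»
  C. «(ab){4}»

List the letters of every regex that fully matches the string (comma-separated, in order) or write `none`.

A → no match
B → no match
C → match

C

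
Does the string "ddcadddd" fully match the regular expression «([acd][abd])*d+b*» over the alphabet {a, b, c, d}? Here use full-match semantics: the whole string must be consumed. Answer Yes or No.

Yes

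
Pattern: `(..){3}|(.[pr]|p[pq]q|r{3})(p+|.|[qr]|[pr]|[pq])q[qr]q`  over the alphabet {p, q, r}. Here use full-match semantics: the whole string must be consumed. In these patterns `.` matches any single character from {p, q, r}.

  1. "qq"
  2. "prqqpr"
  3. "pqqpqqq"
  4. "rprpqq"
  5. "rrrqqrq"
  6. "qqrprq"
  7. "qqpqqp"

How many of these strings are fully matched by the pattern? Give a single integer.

6

1. "qq" → no match
2. "prqqpr" → match
3. "pqqpqqq" → match
4. "rprpqq" → match
5. "rrrqqrq" → match
6. "qqrprq" → match
7. "qqpqqp" → match
Total matched: 6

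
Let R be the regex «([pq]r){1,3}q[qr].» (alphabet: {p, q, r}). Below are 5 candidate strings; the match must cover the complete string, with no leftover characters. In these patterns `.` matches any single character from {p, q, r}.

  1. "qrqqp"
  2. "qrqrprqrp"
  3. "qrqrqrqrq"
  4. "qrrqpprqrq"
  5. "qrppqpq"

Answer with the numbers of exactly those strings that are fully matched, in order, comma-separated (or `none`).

1 → match
2 → match
3 → match
4 → no match
5 → no match

1, 2, 3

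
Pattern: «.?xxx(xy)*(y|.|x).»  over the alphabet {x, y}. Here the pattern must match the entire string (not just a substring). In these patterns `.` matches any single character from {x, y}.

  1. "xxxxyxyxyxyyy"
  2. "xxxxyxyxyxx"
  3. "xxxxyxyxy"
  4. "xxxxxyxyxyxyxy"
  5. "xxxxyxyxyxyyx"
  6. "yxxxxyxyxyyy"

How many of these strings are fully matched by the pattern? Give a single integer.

6

1 → match
2. "xxxxyxyxyxx" → match
3. "xxxxyxyxy" → match
4 → match
5 → match
6. "yxxxxyxyxyyy" → match
Total matched: 6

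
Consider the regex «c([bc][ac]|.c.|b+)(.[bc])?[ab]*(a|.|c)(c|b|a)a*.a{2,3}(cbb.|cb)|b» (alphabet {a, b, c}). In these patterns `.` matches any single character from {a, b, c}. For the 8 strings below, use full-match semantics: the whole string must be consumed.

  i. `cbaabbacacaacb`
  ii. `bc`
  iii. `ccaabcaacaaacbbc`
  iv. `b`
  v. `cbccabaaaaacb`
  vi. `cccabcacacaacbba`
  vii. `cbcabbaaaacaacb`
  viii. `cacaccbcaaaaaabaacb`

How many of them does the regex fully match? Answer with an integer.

7

i → match
ii → no match
iii → match
iv → match
v → match
vi → match
vii → match
viii → match
Total matched: 7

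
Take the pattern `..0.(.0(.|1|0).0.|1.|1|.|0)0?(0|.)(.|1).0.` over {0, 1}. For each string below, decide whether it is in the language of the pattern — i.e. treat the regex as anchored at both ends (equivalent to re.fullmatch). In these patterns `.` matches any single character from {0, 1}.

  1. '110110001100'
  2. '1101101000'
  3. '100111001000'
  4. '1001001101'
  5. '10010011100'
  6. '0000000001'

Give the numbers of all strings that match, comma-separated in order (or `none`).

1. '110110001100' → match
2. '1101101000' → match
3. '100111001000' → match
4. '1001001101' → match
5. '10010011100' → match
6. '0000000001' → match

1, 2, 3, 4, 5, 6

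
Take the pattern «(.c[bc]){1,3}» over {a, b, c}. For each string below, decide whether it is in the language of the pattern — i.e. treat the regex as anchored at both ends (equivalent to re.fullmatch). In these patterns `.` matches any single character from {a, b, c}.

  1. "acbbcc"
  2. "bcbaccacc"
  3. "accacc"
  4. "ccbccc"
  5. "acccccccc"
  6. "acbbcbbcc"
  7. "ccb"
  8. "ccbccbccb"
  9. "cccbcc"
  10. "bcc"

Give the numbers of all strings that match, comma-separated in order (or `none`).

1 → match
2 → match
3 → match
4 → match
5 → match
6 → match
7 → match
8 → match
9 → match
10 → match

1, 2, 3, 4, 5, 6, 7, 8, 9, 10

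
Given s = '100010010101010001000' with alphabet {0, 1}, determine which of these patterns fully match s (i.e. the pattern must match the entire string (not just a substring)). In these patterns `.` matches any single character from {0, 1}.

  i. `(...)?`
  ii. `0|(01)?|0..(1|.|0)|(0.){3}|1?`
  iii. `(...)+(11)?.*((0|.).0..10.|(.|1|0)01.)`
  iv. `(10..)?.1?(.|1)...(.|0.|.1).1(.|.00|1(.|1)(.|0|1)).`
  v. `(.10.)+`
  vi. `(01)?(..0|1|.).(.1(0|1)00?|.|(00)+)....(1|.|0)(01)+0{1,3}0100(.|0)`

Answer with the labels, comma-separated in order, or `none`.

i → no match
ii → no match
iii → no match
iv → no match
v → no match
vi → match

vi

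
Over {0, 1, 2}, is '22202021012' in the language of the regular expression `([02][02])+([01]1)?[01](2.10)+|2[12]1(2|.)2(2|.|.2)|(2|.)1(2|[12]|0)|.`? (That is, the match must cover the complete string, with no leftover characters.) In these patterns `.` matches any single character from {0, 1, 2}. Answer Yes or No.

No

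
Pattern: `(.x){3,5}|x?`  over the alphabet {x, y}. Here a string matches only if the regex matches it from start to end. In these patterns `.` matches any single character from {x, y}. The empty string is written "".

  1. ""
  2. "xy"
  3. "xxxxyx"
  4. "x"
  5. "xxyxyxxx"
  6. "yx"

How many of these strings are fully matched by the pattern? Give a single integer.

4

1 → match
2 → no match
3 → match
4 → match
5 → match
6 → no match
Total matched: 4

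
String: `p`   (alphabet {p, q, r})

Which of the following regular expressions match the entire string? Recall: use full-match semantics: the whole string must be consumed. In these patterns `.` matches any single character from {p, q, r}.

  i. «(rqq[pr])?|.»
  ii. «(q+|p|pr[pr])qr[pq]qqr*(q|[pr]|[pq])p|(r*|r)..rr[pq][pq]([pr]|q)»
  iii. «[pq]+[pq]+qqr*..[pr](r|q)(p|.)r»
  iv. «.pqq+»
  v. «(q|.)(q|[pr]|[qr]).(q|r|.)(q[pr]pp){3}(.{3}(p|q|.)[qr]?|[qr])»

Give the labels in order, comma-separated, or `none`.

i

i → match
ii → no match
iii → no match — must end with `r`
iv → no match — must end with `q`
v → no match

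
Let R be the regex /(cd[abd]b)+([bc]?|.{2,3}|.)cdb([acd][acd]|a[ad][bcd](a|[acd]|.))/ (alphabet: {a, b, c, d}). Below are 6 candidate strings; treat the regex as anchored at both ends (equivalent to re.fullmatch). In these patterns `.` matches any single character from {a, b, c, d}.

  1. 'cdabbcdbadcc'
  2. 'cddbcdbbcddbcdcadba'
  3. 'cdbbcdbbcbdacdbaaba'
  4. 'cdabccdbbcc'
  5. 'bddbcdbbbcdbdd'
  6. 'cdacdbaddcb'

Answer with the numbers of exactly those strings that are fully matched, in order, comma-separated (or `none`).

1 → match
2 → no match
3 → no match
4 → no match
5 → no match — must start with 'cd'
6 → no match

1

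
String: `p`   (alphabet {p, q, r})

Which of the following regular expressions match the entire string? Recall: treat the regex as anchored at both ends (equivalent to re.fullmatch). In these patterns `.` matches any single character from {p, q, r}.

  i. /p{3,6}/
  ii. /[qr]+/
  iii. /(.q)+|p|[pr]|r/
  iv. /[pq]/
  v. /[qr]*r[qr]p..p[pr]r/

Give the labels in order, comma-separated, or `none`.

iii, iv

i → no match
ii → no match
iii → match
iv → match
v → no match — must end with `r`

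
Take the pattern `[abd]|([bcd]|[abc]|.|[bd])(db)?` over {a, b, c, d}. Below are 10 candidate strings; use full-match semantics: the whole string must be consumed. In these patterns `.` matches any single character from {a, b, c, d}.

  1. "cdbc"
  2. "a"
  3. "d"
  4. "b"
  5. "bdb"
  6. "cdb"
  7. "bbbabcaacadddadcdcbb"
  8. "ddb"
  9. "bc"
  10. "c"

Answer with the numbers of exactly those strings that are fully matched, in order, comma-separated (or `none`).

1. "cdbc" → no match
2. "a" → match
3. "d" → match
4. "b" → match
5. "bdb" → match
6. "cdb" → match
7 → no match
8. "ddb" → match
9. "bc" → no match
10. "c" → match

2, 3, 4, 5, 6, 8, 10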